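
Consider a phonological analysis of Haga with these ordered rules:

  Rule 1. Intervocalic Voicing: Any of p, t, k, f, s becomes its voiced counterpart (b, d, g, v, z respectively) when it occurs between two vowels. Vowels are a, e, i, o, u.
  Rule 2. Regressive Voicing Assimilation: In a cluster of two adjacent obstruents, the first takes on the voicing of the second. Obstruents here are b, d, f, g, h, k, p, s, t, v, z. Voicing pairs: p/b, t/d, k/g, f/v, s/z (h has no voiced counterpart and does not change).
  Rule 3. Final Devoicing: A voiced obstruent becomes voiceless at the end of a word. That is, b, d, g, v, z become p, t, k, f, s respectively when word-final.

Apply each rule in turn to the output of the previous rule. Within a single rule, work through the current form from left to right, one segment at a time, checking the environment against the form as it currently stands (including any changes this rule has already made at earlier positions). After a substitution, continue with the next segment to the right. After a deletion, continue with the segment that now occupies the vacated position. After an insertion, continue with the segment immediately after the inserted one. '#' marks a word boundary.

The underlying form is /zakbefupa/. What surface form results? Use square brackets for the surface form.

[zagbevuba]

Rule 1 Intervocalic Voicing: [zakbefupa] → [zakbevuba]
Rule 2 Regressive Voicing Assimilation: [zakbevuba] → [zagbevuba]
Rule 3 Final Devoicing: no change — [zagbevuba]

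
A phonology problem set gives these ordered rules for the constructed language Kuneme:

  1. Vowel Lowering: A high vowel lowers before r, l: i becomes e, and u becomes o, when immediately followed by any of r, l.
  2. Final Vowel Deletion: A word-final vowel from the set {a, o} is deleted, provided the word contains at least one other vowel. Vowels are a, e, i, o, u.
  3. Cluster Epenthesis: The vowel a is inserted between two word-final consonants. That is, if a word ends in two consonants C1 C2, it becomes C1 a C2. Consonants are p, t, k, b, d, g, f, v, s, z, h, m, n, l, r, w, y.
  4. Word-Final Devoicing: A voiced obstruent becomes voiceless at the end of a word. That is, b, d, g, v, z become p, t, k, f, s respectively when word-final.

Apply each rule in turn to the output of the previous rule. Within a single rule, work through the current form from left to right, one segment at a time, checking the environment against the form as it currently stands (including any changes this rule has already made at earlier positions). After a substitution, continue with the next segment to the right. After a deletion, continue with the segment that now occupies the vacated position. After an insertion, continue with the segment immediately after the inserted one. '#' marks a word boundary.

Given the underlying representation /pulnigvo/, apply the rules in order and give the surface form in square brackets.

1 Vowel Lowering: [pulnigvo] → [polnigvo]
2 Final Vowel Deletion: [polnigvo] → [polnigv]
3 Cluster Epenthesis: [polnigv] → [polnigav]
4 Word-Final Devoicing: [polnigav] → [polnigaf]

[polnigaf]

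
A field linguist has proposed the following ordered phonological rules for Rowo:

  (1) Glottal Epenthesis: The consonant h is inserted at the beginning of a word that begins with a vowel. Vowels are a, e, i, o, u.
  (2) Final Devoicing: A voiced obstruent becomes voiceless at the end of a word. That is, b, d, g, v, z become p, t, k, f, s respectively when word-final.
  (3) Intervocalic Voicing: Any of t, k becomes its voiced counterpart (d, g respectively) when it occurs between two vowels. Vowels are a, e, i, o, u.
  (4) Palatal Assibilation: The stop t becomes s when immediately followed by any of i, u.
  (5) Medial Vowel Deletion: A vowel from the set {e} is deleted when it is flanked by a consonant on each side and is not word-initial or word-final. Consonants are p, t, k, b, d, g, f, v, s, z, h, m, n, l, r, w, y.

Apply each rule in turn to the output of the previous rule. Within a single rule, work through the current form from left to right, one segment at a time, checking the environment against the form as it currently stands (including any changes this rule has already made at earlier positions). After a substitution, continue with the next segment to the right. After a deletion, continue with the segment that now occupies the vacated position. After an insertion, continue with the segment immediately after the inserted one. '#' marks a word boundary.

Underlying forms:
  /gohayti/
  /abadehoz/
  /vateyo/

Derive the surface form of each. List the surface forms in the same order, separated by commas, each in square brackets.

/gohayti/:
  (1) Glottal Epenthesis: no change — [gohayti]
  (2) Final Devoicing: no change — [gohayti]
  (3) Intervocalic Voicing: no change — [gohayti]
  (4) Palatal Assibilation: [gohayti] → [gohaysi]
  (5) Medial Vowel Deletion: no change — [gohaysi]
/abadehoz/:
  (1) Glottal Epenthesis: [abadehoz] → [habadehoz]
  (2) Final Devoicing: [habadehoz] → [habadehos]
  (3) Intervocalic Voicing: no change — [habadehos]
  (4) Palatal Assibilation: no change — [habadehos]
  (5) Medial Vowel Deletion: [habadehos] → [habadhos]
/vateyo/:
  (1) Glottal Epenthesis: no change — [vateyo]
  (2) Final Devoicing: no change — [vateyo]
  (3) Intervocalic Voicing: [vateyo] → [vadeyo]
  (4) Palatal Assibilation: no change — [vadeyo]
  (5) Medial Vowel Deletion: [vadeyo] → [vadyo]

[gohaysi], [habadhos], [vadyo]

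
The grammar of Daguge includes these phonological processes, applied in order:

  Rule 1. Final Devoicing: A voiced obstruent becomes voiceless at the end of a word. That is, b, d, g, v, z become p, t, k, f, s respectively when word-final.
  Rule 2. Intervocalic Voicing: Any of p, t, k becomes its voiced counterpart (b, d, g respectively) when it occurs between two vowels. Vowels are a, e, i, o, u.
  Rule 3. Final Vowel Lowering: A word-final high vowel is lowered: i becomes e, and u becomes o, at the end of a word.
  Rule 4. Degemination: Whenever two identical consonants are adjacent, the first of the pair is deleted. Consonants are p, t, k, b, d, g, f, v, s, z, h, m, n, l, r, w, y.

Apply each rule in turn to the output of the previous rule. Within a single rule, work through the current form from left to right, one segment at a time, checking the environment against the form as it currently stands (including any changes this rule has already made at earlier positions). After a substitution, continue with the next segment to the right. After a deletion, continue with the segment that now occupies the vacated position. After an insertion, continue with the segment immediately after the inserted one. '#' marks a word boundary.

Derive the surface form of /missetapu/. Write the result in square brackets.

[misedabo]

Rule 1 Final Devoicing: no change — [missetapu]
Rule 2 Intervocalic Voicing: [missetapu] → [missedabu]
Rule 3 Final Vowel Lowering: [missedabu] → [missedabo]
Rule 4 Degemination: [missedabo] → [misedabo]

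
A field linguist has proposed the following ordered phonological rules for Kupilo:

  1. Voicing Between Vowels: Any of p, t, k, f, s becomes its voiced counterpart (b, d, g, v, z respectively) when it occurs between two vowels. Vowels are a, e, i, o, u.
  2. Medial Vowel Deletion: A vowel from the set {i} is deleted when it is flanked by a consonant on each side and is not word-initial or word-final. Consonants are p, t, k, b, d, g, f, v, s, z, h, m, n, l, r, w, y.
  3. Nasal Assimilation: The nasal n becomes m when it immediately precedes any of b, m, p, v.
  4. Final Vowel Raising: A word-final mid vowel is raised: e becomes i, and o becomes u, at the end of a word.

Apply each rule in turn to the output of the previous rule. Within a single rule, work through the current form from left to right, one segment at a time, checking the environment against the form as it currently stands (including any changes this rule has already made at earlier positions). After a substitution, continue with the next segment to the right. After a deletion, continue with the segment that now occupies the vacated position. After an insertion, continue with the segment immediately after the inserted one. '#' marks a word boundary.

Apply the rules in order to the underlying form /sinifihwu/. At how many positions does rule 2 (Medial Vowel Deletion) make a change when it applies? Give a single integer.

3

1 Voicing Between Vowels: [sinifihwu] → [sinivihwu]
2 Medial Vowel Deletion: [sinivihwu] → [snvhwu]
3 Nasal Assimilation: [snvhwu] → [smvhwu]
4 Final Vowel Raising: no change — [smvhwu]
Rule 2 changed 3 position(s).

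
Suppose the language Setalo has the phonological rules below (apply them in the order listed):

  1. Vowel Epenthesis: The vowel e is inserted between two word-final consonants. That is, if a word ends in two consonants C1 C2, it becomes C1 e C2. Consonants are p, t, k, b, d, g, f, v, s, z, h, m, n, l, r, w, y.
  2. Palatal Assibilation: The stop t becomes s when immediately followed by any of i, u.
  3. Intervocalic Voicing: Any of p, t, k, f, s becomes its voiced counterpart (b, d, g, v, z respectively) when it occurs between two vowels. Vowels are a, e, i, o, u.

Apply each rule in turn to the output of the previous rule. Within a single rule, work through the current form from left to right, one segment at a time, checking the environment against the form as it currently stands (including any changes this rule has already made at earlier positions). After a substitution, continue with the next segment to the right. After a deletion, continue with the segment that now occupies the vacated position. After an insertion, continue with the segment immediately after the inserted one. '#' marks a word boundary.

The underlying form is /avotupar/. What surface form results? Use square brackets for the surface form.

1 Vowel Epenthesis: no change — [avotupar]
2 Palatal Assibilation: [avotupar] → [avosupar]
3 Intervocalic Voicing: [avosupar] → [avozubar]

[avozubar]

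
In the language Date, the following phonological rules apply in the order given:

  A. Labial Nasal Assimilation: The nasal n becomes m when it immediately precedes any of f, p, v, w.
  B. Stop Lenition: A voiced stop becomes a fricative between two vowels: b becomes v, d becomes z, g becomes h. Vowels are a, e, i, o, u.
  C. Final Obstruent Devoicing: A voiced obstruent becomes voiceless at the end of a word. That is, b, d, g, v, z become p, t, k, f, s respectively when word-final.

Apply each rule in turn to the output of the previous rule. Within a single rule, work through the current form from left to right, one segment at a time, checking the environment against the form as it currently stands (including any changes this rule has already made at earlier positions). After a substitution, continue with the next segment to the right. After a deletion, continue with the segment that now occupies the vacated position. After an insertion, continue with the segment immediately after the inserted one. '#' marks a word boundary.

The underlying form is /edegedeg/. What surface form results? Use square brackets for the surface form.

A Labial Nasal Assimilation: no change — [edegedeg]
B Stop Lenition: [edegedeg] → [ezehezeg]
C Final Obstruent Devoicing: [ezehezeg] → [ezehezek]

[ezehezek]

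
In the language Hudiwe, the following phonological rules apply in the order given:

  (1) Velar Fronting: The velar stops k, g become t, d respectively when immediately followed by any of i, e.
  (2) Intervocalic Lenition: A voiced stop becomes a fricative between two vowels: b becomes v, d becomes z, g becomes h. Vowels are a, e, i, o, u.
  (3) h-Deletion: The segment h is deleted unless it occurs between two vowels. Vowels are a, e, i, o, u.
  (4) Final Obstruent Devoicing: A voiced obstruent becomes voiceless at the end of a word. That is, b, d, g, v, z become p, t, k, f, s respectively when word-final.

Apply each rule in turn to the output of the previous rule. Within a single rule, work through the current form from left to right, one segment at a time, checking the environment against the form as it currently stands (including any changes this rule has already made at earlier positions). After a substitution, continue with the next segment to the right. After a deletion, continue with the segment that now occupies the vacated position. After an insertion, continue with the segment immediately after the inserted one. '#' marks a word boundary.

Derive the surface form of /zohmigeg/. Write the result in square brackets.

[zomizek]

(1) Velar Fronting: [zohmigeg] → [zohmideg]
(2) Intervocalic Lenition: [zohmideg] → [zohmizeg]
(3) h-Deletion: [zohmizeg] → [zomizeg]
(4) Final Obstruent Devoicing: [zomizeg] → [zomizek]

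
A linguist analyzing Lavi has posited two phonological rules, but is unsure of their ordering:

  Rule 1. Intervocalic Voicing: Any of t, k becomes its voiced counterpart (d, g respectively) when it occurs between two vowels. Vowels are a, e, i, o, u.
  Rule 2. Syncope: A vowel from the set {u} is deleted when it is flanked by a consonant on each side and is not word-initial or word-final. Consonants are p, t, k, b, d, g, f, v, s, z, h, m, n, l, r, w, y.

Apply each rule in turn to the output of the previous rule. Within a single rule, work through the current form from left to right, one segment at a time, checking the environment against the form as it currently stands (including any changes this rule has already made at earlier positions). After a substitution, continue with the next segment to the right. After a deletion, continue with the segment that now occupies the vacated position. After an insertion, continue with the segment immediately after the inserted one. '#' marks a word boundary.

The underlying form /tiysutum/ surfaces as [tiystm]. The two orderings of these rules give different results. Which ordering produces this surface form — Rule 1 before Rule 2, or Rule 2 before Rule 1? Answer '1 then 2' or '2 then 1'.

Order 1 then 2:
  1 Intervocalic Voicing: [tiysutum] → [tiysudum]
  2 Syncope: [tiysudum] → [tiysdm]
  result: [tiysdm]
Order 2 then 1:
  2 Syncope: [tiysutum] → [tiystm]
  1 Intervocalic Voicing: no change — [tiystm]
  result: [tiystm]

2 then 1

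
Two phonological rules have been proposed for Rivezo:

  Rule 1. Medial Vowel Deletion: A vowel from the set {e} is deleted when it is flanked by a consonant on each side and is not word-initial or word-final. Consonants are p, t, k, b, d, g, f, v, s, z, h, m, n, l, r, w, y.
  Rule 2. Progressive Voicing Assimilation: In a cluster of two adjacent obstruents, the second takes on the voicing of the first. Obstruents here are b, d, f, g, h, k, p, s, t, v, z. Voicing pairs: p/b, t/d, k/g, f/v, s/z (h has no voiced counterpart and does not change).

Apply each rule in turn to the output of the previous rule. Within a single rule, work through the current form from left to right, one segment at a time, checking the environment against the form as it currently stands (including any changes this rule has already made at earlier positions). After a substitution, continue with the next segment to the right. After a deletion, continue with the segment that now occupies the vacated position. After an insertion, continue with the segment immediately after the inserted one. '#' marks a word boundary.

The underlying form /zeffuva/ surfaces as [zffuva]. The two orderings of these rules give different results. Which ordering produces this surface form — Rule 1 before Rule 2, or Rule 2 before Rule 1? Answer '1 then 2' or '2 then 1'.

Order 1 then 2:
  1 Medial Vowel Deletion: [zeffuva] → [zffuva]
  2 Progressive Voicing Assimilation: [zffuva] → [zvvuva]
  result: [zvvuva]
Order 2 then 1:
  2 Progressive Voicing Assimilation: no change — [zeffuva]
  1 Medial Vowel Deletion: [zeffuva] → [zffuva]
  result: [zffuva]

2 then 1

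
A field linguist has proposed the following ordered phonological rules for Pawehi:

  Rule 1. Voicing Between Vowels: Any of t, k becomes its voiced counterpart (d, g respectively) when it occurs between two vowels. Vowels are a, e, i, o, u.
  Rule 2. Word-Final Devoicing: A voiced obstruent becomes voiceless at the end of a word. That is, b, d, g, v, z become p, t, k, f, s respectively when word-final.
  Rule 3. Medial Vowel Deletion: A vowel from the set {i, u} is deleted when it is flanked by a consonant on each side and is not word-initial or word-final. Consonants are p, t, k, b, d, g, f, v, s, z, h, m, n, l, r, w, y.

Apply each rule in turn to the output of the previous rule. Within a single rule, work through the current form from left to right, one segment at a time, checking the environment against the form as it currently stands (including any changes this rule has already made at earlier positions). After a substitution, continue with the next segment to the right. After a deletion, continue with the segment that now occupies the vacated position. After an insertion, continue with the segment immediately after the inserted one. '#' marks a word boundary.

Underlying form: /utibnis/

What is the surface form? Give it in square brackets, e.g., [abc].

[udbns]

Rule 1 Voicing Between Vowels: [utibnis] → [udibnis]
Rule 2 Word-Final Devoicing: no change — [udibnis]
Rule 3 Medial Vowel Deletion: [udibnis] → [udbns]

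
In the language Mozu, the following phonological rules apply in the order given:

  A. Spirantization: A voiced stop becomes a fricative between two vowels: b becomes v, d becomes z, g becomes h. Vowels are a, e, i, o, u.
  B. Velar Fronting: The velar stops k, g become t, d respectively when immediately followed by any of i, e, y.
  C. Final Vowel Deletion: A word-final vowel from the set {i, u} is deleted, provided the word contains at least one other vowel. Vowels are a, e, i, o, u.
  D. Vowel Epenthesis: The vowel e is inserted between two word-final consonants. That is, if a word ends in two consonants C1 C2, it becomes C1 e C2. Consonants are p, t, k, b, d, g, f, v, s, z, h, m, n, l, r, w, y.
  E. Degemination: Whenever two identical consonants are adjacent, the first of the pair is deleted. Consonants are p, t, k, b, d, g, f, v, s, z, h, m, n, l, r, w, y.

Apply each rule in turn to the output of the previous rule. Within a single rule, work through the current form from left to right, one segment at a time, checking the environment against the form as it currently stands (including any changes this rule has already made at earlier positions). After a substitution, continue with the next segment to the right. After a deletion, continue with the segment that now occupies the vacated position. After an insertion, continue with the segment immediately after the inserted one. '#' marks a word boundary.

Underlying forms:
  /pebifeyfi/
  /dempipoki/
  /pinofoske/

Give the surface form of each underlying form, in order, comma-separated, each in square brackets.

/pebifeyfi/:
  A Spirantization: [pebifeyfi] → [pevifeyfi]
  B Velar Fronting: no change — [pevifeyfi]
  C Final Vowel Deletion: [pevifeyfi] → [pevifeyf]
  D Vowel Epenthesis: [pevifeyf] → [pevifeyef]
  E Degemination: no change — [pevifeyef]
/dempipoki/:
  A Spirantization: no change — [dempipoki]
  B Velar Fronting: [dempipoki] → [dempipoti]
  C Final Vowel Deletion: [dempipoti] → [dempipot]
  D Vowel Epenthesis: no change — [dempipot]
  E Degemination: no change — [dempipot]
/pinofoske/:
  A Spirantization: no change — [pinofoske]
  B Velar Fronting: [pinofoske] → [pinofoste]
  C Final Vowel Deletion: no change — [pinofoste]
  D Vowel Epenthesis: no change — [pinofoste]
  E Degemination: no change — [pinofoste]

[pevifeyef], [dempipot], [pinofoste]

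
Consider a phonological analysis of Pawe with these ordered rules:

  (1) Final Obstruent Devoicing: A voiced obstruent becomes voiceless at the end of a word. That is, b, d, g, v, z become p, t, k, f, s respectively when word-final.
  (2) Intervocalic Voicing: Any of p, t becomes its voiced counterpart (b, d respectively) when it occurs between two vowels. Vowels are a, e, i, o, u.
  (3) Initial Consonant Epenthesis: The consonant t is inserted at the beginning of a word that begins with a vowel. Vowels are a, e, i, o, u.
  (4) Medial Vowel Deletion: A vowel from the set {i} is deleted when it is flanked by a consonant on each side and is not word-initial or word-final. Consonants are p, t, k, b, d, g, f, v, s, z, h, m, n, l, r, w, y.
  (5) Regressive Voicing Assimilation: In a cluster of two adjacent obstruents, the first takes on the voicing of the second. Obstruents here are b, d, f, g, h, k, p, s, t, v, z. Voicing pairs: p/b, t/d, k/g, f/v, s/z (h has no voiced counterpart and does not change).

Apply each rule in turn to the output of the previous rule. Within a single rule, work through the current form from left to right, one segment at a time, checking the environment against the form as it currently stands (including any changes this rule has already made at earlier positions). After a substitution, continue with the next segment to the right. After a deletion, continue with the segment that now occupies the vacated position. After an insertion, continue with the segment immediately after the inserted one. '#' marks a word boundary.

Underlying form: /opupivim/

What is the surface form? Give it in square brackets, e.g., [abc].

[tobubvm]

(1) Final Obstruent Devoicing: no change — [opupivim]
(2) Intervocalic Voicing: [opupivim] → [obubivim]
(3) Initial Consonant Epenthesis: [obubivim] → [tobubivim]
(4) Medial Vowel Deletion: [tobubivim] → [tobubvm]
(5) Regressive Voicing Assimilation: no change — [tobubvm]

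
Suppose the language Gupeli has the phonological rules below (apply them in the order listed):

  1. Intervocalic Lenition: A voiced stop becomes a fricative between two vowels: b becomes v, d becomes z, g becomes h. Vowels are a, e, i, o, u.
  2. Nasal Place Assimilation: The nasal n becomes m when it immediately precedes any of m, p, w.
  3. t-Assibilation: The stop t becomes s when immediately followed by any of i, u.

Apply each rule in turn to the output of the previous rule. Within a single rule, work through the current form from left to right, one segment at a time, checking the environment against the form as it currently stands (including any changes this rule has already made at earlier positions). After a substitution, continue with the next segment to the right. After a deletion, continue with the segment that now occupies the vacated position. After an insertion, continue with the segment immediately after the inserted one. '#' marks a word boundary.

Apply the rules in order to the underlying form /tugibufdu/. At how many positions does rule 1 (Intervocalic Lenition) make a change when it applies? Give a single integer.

1 Intervocalic Lenition: [tugibufdu] → [tuhivufdu]
2 Nasal Place Assimilation: no change — [tuhivufdu]
3 t-Assibilation: [tuhivufdu] → [suhivufdu]
Rule 1 changed 2 position(s).

2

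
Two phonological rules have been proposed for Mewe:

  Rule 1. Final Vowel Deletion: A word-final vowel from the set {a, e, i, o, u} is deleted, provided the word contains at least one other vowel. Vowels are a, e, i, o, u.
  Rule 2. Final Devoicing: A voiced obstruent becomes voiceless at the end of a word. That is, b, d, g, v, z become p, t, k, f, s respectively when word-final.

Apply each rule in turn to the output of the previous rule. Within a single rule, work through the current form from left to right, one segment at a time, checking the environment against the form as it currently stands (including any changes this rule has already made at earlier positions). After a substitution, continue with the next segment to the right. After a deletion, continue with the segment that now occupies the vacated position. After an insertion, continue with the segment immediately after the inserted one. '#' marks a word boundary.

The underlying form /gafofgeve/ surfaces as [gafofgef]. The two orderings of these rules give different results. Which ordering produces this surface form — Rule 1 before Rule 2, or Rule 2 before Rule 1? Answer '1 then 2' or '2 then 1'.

1 then 2

Order 1 then 2:
  1 Final Vowel Deletion: [gafofgeve] → [gafofgev]
  2 Final Devoicing: [gafofgev] → [gafofgef]
  result: [gafofgef]
Order 2 then 1:
  2 Final Devoicing: no change — [gafofgeve]
  1 Final Vowel Deletion: [gafofgeve] → [gafofgev]
  result: [gafofgev]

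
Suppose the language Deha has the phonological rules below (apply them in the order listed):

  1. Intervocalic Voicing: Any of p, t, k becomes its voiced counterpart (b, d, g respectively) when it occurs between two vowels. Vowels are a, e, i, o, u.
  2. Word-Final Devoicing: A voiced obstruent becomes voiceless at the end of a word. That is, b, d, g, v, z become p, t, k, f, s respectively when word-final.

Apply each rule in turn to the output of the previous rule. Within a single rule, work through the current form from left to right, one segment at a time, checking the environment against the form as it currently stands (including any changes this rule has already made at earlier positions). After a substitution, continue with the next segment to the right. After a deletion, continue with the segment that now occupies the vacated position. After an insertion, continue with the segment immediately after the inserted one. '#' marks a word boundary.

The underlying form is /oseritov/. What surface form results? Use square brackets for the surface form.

1 Intervocalic Voicing: [oseritov] → [oseridov]
2 Word-Final Devoicing: [oseridov] → [oseridof]

[oseridof]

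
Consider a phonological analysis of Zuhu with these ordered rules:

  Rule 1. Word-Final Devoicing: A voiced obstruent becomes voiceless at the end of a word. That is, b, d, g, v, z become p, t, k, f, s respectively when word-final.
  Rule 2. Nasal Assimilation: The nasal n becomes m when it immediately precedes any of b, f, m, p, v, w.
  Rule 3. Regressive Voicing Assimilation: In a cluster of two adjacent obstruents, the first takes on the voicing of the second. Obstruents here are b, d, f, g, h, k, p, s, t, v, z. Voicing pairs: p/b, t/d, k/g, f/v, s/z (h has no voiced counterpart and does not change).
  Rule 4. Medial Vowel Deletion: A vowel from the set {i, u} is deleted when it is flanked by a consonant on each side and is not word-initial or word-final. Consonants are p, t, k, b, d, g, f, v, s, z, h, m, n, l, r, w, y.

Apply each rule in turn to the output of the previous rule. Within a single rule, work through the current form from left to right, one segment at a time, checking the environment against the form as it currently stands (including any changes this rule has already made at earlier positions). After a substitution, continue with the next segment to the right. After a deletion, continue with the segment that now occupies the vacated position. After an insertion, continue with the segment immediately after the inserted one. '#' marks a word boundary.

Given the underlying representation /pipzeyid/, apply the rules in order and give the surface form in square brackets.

[pbzeyt]

Rule 1 Word-Final Devoicing: [pipzeyid] → [pipzeyit]
Rule 2 Nasal Assimilation: no change — [pipzeyit]
Rule 3 Regressive Voicing Assimilation: [pipzeyit] → [pibzeyit]
Rule 4 Medial Vowel Deletion: [pibzeyit] → [pbzeyt]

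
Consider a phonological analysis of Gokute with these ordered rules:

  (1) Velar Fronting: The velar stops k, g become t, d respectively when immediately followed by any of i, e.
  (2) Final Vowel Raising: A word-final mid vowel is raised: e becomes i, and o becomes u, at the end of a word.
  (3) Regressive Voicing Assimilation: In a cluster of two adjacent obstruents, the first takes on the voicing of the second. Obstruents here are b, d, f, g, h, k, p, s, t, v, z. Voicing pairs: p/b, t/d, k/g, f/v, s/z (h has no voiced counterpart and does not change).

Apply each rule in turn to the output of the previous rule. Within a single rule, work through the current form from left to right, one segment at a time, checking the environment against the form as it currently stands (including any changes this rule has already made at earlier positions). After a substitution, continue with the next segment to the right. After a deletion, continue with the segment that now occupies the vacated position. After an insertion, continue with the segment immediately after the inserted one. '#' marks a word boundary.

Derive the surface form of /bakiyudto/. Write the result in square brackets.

[batiyuttu]

(1) Velar Fronting: [bakiyudto] → [batiyudto]
(2) Final Vowel Raising: [batiyudto] → [batiyudtu]
(3) Regressive Voicing Assimilation: [batiyudtu] → [batiyuttu]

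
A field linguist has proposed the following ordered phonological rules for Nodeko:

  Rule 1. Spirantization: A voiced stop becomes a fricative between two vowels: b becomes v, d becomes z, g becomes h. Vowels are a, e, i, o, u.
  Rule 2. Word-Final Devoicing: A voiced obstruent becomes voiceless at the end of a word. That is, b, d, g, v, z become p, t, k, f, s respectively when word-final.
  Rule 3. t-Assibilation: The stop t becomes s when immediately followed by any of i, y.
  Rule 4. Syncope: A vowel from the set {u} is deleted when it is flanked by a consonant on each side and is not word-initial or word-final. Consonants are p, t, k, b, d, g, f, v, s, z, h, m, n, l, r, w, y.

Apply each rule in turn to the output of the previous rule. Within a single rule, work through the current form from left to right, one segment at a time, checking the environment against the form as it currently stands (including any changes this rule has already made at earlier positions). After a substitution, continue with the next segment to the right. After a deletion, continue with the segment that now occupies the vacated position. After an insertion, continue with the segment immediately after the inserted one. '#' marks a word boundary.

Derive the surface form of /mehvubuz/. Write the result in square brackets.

[mehvvs]

Rule 1 Spirantization: [mehvubuz] → [mehvuvuz]
Rule 2 Word-Final Devoicing: [mehvuvuz] → [mehvuvus]
Rule 3 t-Assibilation: no change — [mehvuvus]
Rule 4 Syncope: [mehvuvus] → [mehvvs]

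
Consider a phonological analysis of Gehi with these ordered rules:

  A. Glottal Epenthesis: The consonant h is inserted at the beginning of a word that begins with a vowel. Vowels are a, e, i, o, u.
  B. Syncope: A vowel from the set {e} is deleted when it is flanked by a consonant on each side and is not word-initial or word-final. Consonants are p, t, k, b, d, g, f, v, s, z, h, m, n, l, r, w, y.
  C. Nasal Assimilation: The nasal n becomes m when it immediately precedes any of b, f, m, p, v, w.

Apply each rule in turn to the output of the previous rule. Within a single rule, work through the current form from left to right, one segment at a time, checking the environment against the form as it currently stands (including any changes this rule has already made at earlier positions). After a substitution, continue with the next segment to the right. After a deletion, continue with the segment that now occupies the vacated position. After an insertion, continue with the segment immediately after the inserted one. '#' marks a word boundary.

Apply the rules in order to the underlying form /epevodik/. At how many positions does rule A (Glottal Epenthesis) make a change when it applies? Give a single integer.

A Glottal Epenthesis: [epevodik] → [hepevodik]
B Syncope: [hepevodik] → [hpvodik]
C Nasal Assimilation: no change — [hpvodik]
Rule A changed 1 position(s).

1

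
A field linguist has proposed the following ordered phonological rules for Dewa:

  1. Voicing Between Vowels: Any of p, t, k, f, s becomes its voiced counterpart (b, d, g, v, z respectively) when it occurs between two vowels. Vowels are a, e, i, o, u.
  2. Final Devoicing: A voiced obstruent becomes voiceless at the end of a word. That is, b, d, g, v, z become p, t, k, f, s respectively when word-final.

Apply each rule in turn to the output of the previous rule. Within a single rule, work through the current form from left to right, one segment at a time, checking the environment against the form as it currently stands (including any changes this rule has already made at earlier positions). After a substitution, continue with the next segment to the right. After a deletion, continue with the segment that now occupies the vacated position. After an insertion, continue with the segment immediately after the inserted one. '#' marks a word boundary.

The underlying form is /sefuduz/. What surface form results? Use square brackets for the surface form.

1 Voicing Between Vowels: [sefuduz] → [sevuduz]
2 Final Devoicing: [sevuduz] → [sevudus]

[sevudus]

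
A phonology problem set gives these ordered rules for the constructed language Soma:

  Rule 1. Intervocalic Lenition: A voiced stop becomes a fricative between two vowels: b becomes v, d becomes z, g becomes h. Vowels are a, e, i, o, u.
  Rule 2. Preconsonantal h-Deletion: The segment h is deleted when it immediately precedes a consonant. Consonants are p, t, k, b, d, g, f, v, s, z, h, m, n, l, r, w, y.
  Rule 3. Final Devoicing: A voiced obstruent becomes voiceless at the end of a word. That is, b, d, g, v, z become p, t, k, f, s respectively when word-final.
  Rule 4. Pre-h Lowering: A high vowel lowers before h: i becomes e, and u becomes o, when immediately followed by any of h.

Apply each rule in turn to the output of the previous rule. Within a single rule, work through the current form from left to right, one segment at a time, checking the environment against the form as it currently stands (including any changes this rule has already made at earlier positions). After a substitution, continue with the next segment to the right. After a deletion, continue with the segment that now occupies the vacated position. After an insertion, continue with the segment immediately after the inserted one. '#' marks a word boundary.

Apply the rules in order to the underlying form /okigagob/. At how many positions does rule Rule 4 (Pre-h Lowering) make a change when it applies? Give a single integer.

Rule 1 Intervocalic Lenition: [okigagob] → [okihahob]
Rule 2 Preconsonantal h-Deletion: no change — [okihahob]
Rule 3 Final Devoicing: [okihahob] → [okihahop]
Rule 4 Pre-h Lowering: [okihahop] → [okehahop]
Rule Rule 4 changed 1 position(s).

1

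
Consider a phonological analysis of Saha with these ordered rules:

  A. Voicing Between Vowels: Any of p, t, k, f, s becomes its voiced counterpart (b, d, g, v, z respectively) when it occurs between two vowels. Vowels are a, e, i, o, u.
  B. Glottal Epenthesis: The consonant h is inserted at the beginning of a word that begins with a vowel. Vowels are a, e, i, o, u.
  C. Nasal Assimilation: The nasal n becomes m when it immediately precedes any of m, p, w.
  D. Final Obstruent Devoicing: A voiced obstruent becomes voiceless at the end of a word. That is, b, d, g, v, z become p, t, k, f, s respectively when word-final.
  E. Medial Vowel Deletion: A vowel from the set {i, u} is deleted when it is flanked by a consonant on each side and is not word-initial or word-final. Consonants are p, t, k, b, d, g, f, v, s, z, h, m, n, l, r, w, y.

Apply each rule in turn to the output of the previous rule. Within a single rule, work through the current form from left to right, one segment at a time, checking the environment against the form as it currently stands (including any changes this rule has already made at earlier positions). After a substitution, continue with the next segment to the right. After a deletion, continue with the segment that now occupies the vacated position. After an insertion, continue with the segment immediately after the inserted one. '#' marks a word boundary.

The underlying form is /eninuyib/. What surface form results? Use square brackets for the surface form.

[hennyp]

A Voicing Between Vowels: no change — [eninuyib]
B Glottal Epenthesis: [eninuyib] → [heninuyib]
C Nasal Assimilation: no change — [heninuyib]
D Final Obstruent Devoicing: [heninuyib] → [heninuyip]
E Medial Vowel Deletion: [heninuyip] → [hennyp]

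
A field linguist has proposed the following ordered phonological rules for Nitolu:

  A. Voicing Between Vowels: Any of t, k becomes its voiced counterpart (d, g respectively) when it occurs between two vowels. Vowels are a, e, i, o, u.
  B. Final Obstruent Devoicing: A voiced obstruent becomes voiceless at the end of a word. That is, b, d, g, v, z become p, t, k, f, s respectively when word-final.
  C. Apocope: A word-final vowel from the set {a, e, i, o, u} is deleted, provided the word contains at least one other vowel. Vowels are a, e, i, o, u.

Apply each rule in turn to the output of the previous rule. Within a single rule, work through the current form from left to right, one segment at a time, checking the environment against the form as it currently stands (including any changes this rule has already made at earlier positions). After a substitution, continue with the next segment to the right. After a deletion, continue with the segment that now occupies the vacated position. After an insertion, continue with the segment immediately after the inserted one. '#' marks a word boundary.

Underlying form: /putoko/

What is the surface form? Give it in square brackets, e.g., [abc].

[pudog]

A Voicing Between Vowels: [putoko] → [pudogo]
B Final Obstruent Devoicing: no change — [pudogo]
C Apocope: [pudogo] → [pudog]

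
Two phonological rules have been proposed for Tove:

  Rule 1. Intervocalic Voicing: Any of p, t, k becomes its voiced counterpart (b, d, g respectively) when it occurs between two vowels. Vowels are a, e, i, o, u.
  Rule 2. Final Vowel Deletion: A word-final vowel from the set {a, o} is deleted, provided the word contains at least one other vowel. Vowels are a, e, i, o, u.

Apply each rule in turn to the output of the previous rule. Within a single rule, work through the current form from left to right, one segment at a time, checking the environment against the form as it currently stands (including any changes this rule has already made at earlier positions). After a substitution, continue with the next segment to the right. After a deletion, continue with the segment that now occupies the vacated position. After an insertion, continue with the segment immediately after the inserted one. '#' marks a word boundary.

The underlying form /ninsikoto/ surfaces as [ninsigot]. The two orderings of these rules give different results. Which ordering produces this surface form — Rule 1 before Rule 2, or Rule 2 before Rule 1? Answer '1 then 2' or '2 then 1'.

Order 1 then 2:
  1 Intervocalic Voicing: [ninsikoto] → [ninsigodo]
  2 Final Vowel Deletion: [ninsigodo] → [ninsigod]
  result: [ninsigod]
Order 2 then 1:
  2 Final Vowel Deletion: [ninsikoto] → [ninsikot]
  1 Intervocalic Voicing: [ninsikot] → [ninsigot]
  result: [ninsigot]

2 then 1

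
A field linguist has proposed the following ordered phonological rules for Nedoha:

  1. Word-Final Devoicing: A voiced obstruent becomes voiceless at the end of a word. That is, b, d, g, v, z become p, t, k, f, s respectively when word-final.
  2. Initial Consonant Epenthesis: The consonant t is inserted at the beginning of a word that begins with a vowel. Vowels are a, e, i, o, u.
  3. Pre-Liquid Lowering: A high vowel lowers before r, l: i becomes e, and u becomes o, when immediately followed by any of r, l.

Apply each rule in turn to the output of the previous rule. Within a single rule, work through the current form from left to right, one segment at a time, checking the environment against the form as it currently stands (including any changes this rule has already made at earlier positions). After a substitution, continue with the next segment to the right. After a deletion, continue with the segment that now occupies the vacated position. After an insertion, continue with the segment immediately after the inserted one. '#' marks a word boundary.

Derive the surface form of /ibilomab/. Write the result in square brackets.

[tibelomap]

1 Word-Final Devoicing: [ibilomab] → [ibilomap]
2 Initial Consonant Epenthesis: [ibilomap] → [tibilomap]
3 Pre-Liquid Lowering: [tibilomap] → [tibelomap]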